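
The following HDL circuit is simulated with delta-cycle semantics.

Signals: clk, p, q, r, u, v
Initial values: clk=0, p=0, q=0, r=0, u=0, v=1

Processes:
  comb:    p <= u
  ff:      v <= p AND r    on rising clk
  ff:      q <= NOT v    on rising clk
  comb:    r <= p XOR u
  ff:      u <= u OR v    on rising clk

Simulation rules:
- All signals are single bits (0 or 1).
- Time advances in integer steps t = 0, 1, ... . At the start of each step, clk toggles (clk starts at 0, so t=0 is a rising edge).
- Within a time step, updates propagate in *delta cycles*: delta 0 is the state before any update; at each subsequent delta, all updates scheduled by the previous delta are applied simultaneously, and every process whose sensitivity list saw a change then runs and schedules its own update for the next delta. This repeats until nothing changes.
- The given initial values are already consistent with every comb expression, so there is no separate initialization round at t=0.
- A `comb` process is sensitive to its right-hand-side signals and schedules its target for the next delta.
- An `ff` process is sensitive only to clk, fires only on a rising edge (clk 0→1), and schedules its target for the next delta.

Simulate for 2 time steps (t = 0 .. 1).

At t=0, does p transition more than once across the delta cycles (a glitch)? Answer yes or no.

t=0 Δ0: v=1 u=0 p=0 r=0 q=0 clk=0
  Δ1: clk:0→1
  Δ2: v:1→0, u:0→1
  Δ3: p:0→1, r:0→1
  Δ4: r:1→0
  (4Δ to stable)
t=1 Δ0: v=0 u=1 p=1 r=0 q=0 clk=1
  Δ1: clk:1→0
  (1Δ to stable)

no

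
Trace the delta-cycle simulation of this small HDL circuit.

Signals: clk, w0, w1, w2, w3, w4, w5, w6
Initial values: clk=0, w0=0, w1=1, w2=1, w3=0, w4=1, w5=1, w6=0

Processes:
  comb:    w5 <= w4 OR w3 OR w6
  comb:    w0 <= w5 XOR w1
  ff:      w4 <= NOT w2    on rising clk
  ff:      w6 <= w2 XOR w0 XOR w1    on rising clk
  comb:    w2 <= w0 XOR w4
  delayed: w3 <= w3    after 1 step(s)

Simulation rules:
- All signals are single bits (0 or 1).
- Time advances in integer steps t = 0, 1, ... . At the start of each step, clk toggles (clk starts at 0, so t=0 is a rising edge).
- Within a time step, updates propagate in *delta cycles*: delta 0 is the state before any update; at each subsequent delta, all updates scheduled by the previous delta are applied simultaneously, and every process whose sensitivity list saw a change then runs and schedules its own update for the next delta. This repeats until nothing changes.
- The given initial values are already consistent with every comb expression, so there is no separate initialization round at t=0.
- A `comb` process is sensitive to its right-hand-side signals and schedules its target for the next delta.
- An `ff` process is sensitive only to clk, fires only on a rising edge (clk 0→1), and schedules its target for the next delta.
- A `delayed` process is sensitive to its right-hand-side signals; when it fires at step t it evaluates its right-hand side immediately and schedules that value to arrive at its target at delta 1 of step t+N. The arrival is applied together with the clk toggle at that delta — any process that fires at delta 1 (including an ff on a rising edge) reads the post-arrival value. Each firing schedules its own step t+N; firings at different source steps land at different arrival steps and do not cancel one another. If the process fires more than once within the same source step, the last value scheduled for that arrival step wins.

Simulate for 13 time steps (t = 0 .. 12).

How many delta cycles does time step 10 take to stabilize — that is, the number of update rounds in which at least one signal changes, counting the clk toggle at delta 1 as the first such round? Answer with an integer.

3

t=0 Δ0: w5=1 clk=0 w0=0 w3=0 w2=1 w4=1 w1=1 w6=0
  Δ1: clk:0→1
  Δ2: w4:1→0
  Δ3: w5:1→0, w2:1→0
  Δ4: w0:0→1
  Δ5: w2:0→1
  (5Δ to stable)
t=1 Δ0: w5=0 clk=1 w0=1 w3=0 w2=1 w4=0 w1=1 w6=0
  Δ1: clk:1→0
  (1Δ to stable)
t=2 Δ0: w5=0 clk=0 w0=1 w3=0 w2=1 w4=0 w1=1 w6=0
  Δ1: clk:0→1
  Δ2: w6:0→1
  Δ3: w5:0→1
  Δ4: w0:1→0
  Δ5: w2:1→0
  (5Δ to stable)
t=3 Δ0: w5=1 clk=1 w0=0 w3=0 w2=0 w4=0 w1=1 w6=1
  Δ1: clk:1→0
  (1Δ to stable)
t=4 Δ0: w5=1 clk=0 w0=0 w3=0 w2=0 w4=0 w1=1 w6=1
  Δ1: clk:0→1
  Δ2: w4:0→1
  Δ3: w2:0→1
  (3Δ to stable)
t=5 Δ0: w5=1 clk=1 w0=0 w3=0 w2=1 w4=1 w1=1 w6=1
  Δ1: clk:1→0
  (1Δ to stable)
t=6 Δ0: w5=1 clk=0 w0=0 w3=0 w2=1 w4=1 w1=1 w6=1
  Δ1: clk:0→1
  Δ2: w4:1→0, w6:1→0
  Δ3: w5:1→0, w2:1→0
  Δ4: w0:0→1
  Δ5: w2:0→1
  (5Δ to stable)
t=7 Δ0: w5=0 clk=1 w0=1 w3=0 w2=1 w4=0 w1=1 w6=0
  Δ1: clk:1→0
  (1Δ to stable)
t=8 Δ0: w5=0 clk=0 w0=1 w3=0 w2=1 w4=0 w1=1 w6=0
  Δ1: clk:0→1
  Δ2: w6:0→1
  Δ3: w5:0→1
  Δ4: w0:1→0
  Δ5: w2:1→0
  (5Δ to stable)
t=9 Δ0: w5=1 clk=1 w0=0 w3=0 w2=0 w4=0 w1=1 w6=1
  Δ1: clk:1→0
  (1Δ to stable)
t=10 Δ0: w5=1 clk=0 w0=0 w3=0 w2=0 w4=0 w1=1 w6=1
  Δ1: clk:0→1
  Δ2: w4:0→1
  Δ3: w2:0→1
  (3Δ to stable)
t=11 Δ0: w5=1 clk=1 w0=0 w3=0 w2=1 w4=1 w1=1 w6=1
  Δ1: clk:1→0
  (1Δ to stable)
t=12 Δ0: w5=1 clk=0 w0=0 w3=0 w2=1 w4=1 w1=1 w6=1
  Δ1: clk:0→1
  Δ2: w4:1→0, w6:1→0
  Δ3: w5:1→0, w2:1→0
  Δ4: w0:0→1
  Δ5: w2:0→1
  (5Δ to stable)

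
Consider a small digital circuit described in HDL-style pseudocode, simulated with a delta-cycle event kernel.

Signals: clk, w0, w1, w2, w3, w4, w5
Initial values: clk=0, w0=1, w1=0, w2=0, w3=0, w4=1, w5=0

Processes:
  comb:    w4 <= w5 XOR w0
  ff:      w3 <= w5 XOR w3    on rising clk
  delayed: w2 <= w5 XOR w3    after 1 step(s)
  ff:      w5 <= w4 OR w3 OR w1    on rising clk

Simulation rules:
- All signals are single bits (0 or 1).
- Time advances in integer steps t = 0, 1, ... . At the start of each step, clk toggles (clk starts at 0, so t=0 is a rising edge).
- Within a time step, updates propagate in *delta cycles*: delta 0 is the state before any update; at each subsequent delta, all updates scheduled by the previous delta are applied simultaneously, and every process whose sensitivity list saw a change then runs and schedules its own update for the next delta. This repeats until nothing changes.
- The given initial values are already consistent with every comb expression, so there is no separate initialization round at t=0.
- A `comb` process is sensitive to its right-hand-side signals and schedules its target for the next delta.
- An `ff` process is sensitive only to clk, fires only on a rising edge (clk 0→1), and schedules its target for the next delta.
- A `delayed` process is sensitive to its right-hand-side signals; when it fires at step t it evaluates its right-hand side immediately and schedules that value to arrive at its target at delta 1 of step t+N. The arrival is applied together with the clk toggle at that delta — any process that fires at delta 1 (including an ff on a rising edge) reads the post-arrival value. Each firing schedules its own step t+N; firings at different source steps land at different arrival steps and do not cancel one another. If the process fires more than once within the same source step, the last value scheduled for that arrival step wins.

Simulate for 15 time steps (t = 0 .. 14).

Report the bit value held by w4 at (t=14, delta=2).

0

[bits: w5,w3,w2,w4,w1,clk,w0]
t=0: Δ0=0001001 Δ1=0001011 Δ2=1001011 Δ3=1000011 | 3Δ
t=1: Δ0=1000011 Δ1=1010001 | 1Δ
t=2: Δ0=1010001 Δ1=1010011 Δ2=0110011 Δ3=0111011 | 3Δ
t=3: Δ0=0111011 Δ1=0111001 | 1Δ
t=4: Δ0=0111001 Δ1=0111011 Δ2=1111011 Δ3=1110011 | 3Δ
t=5: Δ0=1110011 Δ1=1100001 | 1Δ
t=6: Δ0=1100001 Δ1=1100011 Δ2=1000011 | 2Δ
t=7: Δ0=1000011 Δ1=1010001 | 1Δ
t=8: Δ0=1010001 Δ1=1010011 Δ2=0110011 Δ3=0111011 | 3Δ
t=9: Δ0=0111011 Δ1=0111001 | 1Δ
t=10: Δ0=0111001 Δ1=0111011 Δ2=1111011 Δ3=1110011 | 3Δ
t=11: Δ0=1110011 Δ1=1100001 | 1Δ
t=12: Δ0=1100001 Δ1=1100011 Δ2=1000011 | 2Δ
t=13: Δ0=1000011 Δ1=1010001 | 1Δ
t=14: Δ0=1010001 Δ1=1010011 Δ2=0110011 Δ3=0111011 | 3Δ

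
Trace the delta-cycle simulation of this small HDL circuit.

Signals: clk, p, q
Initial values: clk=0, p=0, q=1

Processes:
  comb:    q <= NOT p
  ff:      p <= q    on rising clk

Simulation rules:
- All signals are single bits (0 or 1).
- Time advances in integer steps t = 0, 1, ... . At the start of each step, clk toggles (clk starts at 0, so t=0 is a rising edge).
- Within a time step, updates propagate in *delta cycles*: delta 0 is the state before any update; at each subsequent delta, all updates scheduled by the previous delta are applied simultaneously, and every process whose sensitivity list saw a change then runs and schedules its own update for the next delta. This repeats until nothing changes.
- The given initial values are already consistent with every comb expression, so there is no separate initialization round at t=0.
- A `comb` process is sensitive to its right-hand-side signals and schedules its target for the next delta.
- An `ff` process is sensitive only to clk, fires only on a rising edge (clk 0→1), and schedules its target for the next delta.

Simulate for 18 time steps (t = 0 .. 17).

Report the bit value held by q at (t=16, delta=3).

[bits: p,q,clk]
t=0: Δ0=010 Δ1=011 Δ2=111 Δ3=101 | 3Δ
t=1: Δ0=101 Δ1=100 | 1Δ
t=2: Δ0=100 Δ1=101 Δ2=001 Δ3=011 | 3Δ
t=3: Δ0=011 Δ1=010 | 1Δ
t=4: Δ0=010 Δ1=011 Δ2=111 Δ3=101 | 3Δ
t=5: Δ0=101 Δ1=100 | 1Δ
t=6: Δ0=100 Δ1=101 Δ2=001 Δ3=011 | 3Δ
t=7: Δ0=011 Δ1=010 | 1Δ
t=8: Δ0=010 Δ1=011 Δ2=111 Δ3=101 | 3Δ
t=9: Δ0=101 Δ1=100 | 1Δ
t=10: Δ0=100 Δ1=101 Δ2=001 Δ3=011 | 3Δ
t=11: Δ0=011 Δ1=010 | 1Δ
t=12: Δ0=010 Δ1=011 Δ2=111 Δ3=101 | 3Δ
t=13: Δ0=101 Δ1=100 | 1Δ
t=14: Δ0=100 Δ1=101 Δ2=001 Δ3=011 | 3Δ
t=15: Δ0=011 Δ1=010 | 1Δ
t=16: Δ0=010 Δ1=011 Δ2=111 Δ3=101 | 3Δ
t=17: Δ0=101 Δ1=100 | 1Δ

0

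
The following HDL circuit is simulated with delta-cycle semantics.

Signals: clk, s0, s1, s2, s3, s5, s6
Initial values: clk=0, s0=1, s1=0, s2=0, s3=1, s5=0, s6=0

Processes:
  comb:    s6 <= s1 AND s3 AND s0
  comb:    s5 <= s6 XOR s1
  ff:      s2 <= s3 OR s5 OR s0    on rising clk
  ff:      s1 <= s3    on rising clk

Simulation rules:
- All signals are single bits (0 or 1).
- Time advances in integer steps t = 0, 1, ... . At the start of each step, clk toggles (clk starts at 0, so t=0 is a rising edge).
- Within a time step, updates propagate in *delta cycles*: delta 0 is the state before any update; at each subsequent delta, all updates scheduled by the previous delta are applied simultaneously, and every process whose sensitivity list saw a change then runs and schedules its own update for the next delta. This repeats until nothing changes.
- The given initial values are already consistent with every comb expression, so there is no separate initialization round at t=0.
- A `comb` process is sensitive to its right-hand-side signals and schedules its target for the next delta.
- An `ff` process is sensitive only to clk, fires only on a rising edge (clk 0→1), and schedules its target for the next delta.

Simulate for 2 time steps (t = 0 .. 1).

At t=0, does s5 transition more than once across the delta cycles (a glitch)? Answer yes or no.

yes

[bits: s0,s3,s5,clk,s2,s1,s6]
t=0: Δ0=1100000 Δ1=1101000 Δ2=1101110 Δ3=1111111 Δ4=1101111 | 4Δ
t=1: Δ0=1101111 Δ1=1100111 | 1Δ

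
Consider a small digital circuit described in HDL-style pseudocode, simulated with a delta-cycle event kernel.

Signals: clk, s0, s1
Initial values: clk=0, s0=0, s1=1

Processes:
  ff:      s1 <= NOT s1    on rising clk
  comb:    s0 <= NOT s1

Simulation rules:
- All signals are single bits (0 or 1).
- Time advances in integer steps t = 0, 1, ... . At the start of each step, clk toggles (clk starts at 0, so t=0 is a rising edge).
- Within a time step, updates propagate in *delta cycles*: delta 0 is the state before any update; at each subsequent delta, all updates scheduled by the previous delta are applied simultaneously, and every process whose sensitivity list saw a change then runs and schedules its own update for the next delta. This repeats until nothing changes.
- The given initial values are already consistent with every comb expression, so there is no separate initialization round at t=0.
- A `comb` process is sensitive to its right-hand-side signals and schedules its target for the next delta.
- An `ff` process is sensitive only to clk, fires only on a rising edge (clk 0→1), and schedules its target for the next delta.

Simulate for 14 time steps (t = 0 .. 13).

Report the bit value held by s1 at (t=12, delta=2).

t=0 Δ0: clk=0 s1=1 s0=0
  Δ1: clk:0→1
  Δ2: s1:1→0
  Δ3: s0:0→1
  (3Δ to stable)
t=1 Δ0: clk=1 s1=0 s0=1
  Δ1: clk:1→0
  (1Δ to stable)
t=2 Δ0: clk=0 s1=0 s0=1
  Δ1: clk:0→1
  Δ2: s1:0→1
  Δ3: s0:1→0
  (3Δ to stable)
t=3 Δ0: clk=1 s1=1 s0=0
  Δ1: clk:1→0
  (1Δ to stable)
t=4 Δ0: clk=0 s1=1 s0=0
  Δ1: clk:0→1
  Δ2: s1:1→0
  Δ3: s0:0→1
  (3Δ to stable)
t=5 Δ0: clk=1 s1=0 s0=1
  Δ1: clk:1→0
  (1Δ to stable)
t=6 Δ0: clk=0 s1=0 s0=1
  Δ1: clk:0→1
  Δ2: s1:0→1
  Δ3: s0:1→0
  (3Δ to stable)
t=7 Δ0: clk=1 s1=1 s0=0
  Δ1: clk:1→0
  (1Δ to stable)
t=8 Δ0: clk=0 s1=1 s0=0
  Δ1: clk:0→1
  Δ2: s1:1→0
  Δ3: s0:0→1
  (3Δ to stable)
t=9 Δ0: clk=1 s1=0 s0=1
  Δ1: clk:1→0
  (1Δ to stable)
t=10 Δ0: clk=0 s1=0 s0=1
  Δ1: clk:0→1
  Δ2: s1:0→1
  Δ3: s0:1→0
  (3Δ to stable)
t=11 Δ0: clk=1 s1=1 s0=0
  Δ1: clk:1→0
  (1Δ to stable)
t=12 Δ0: clk=0 s1=1 s0=0
  Δ1: clk:0→1
  Δ2: s1:1→0
  Δ3: s0:0→1
  (3Δ to stable)
t=13 Δ0: clk=1 s1=0 s0=1
  Δ1: clk:1→0
  (1Δ to stable)

0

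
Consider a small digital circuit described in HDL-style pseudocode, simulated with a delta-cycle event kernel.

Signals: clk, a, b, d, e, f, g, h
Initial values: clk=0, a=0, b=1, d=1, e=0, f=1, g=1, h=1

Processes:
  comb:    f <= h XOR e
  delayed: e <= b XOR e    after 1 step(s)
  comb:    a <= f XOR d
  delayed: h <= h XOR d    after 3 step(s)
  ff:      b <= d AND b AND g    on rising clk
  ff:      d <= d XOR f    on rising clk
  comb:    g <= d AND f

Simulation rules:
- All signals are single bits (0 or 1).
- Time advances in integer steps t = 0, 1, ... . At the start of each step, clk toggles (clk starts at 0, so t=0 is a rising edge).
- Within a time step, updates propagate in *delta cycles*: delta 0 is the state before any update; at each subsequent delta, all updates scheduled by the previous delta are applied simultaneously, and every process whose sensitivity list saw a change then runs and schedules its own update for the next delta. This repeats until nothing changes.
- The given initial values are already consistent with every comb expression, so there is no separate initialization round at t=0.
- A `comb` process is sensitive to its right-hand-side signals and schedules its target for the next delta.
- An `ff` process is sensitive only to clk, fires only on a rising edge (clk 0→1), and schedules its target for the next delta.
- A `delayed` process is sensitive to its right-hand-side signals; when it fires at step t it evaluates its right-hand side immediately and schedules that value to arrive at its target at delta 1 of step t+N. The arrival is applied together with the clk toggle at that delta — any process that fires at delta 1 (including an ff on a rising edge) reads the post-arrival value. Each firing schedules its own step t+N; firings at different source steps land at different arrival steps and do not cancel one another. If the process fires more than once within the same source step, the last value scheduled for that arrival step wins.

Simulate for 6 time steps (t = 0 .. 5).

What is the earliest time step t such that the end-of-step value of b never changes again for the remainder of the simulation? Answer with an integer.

2

[bits: g,clk,b,h,e,d,f,a]
t=0: Δ0=10110110 Δ1=11110110 Δ2=11110010 Δ3=01110011 | 3Δ
t=1: Δ0=01110011 Δ1=00110011 | 1Δ
t=2: Δ0=00110011 Δ1=01110011 Δ2=01010111 Δ3=11010110 | 3Δ
t=3: Δ0=11010110 Δ1=10010110 | 1Δ
t=4: Δ0=10010110 Δ1=11010110 Δ2=11010010 Δ3=01010011 | 3Δ
t=5: Δ0=01010011 Δ1=00000011 Δ2=00000001 Δ3=00000000 | 3Δ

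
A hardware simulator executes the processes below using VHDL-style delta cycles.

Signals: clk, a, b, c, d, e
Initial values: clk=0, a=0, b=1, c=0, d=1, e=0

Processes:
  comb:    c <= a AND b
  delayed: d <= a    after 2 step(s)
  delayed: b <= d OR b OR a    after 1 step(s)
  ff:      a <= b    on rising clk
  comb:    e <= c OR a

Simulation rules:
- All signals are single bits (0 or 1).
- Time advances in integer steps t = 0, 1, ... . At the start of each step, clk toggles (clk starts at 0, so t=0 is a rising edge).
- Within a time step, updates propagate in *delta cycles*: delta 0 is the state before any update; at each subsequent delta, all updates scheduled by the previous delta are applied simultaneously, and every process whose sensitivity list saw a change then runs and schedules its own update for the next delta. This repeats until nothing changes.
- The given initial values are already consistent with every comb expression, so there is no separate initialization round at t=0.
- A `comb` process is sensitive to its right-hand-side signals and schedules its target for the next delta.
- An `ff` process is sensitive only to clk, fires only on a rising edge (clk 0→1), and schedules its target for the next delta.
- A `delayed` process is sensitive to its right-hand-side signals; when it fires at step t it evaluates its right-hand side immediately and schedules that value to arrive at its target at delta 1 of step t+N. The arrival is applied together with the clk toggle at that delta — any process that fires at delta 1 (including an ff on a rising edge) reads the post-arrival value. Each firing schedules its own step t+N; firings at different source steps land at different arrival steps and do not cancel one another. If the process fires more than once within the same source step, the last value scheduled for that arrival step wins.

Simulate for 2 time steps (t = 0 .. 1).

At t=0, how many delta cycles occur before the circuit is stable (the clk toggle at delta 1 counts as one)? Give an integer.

3

t=0 Δ0: d=1 a=0 e=0 c=0 clk=0 b=1
  Δ1: clk:0→1
  Δ2: a:0→1
  Δ3: e:0→1, c:0→1
  (3Δ to stable)
t=1 Δ0: d=1 a=1 e=1 c=1 clk=1 b=1
  Δ1: clk:1→0
  (1Δ to stable)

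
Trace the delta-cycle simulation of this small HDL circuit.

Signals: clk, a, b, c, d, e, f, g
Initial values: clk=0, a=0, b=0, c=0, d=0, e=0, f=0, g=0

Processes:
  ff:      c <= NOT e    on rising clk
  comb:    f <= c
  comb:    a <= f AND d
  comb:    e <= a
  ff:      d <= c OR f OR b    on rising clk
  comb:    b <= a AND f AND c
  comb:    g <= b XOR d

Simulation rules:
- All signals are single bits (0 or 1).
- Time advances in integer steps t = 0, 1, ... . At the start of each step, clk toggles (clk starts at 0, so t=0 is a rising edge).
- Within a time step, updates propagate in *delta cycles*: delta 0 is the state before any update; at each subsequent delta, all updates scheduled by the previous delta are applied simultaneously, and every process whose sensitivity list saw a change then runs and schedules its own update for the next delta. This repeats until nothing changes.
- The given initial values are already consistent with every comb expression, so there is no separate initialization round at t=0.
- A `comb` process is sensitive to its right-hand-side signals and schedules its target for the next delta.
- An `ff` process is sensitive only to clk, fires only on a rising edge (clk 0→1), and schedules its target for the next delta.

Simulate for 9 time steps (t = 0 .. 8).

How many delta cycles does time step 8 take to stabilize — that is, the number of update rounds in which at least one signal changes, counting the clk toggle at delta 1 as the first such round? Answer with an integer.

5

t=0 Δ0: b=0 clk=0 g=0 c=0 f=0 a=0 e=0 d=0
  Δ1: clk:0→1
  Δ2: c:0→1
  Δ3: f:0→1
  (3Δ to stable)
t=1 Δ0: b=0 clk=1 g=0 c=1 f=1 a=0 e=0 d=0
  Δ1: clk:1→0
  (1Δ to stable)
t=2 Δ0: b=0 clk=0 g=0 c=1 f=1 a=0 e=0 d=0
  Δ1: clk:0→1
  Δ2: d:0→1
  Δ3: g:0→1, a:0→1
  Δ4: b:0→1, e:0→1
  Δ5: g:1→0
  (5Δ to stable)
t=3 Δ0: b=1 clk=1 g=0 c=1 f=1 a=1 e=1 d=1
  Δ1: clk:1→0
  (1Δ to stable)
t=4 Δ0: b=1 clk=0 g=0 c=1 f=1 a=1 e=1 d=1
  Δ1: clk:0→1
  Δ2: c:1→0
  Δ3: b:1→0, f:1→0
  Δ4: g:0→1, a:1→0
  Δ5: e:1→0
  (5Δ to stable)
t=5 Δ0: b=0 clk=1 g=1 c=0 f=0 a=0 e=0 d=1
  Δ1: clk:1→0
  (1Δ to stable)
t=6 Δ0: b=0 clk=0 g=1 c=0 f=0 a=0 e=0 d=1
  Δ1: clk:0→1
  Δ2: c:0→1, d:1→0
  Δ3: g:1→0, f:0→1
  (3Δ to stable)
t=7 Δ0: b=0 clk=1 g=0 c=1 f=1 a=0 e=0 d=0
  Δ1: clk:1→0
  (1Δ to stable)
t=8 Δ0: b=0 clk=0 g=0 c=1 f=1 a=0 e=0 d=0
  Δ1: clk:0→1
  Δ2: d:0→1
  Δ3: g:0→1, a:0→1
  Δ4: b:0→1, e:0→1
  Δ5: g:1→0
  (5Δ to stable)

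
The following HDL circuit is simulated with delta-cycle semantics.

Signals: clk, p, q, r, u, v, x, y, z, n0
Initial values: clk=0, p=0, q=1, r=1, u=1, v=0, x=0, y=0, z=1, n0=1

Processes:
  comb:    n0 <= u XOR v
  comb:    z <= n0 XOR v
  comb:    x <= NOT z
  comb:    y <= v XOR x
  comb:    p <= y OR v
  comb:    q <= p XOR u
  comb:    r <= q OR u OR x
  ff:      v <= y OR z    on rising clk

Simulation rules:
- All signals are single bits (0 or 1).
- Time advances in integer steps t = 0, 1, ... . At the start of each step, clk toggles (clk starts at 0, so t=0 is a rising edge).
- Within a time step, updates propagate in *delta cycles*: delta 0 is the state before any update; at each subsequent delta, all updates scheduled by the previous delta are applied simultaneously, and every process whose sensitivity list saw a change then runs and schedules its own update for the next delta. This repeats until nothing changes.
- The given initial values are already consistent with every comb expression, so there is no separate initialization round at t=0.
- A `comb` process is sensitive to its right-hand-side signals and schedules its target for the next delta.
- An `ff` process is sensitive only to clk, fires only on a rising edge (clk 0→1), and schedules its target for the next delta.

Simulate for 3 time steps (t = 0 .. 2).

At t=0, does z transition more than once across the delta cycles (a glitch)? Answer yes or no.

yes

t0.Δ0 clk=0 u=1 v=0 y=0 x=0 n0=1 p=0 q=1 r=1 z=1
t0.Δ1 clk=1 u=1 v=0 y=0 x=0 n0=1 p=0 q=1 r=1 z=1
t0.Δ2 clk=1 u=1 v=1 y=0 x=0 n0=1 p=0 q=1 r=1 z=1
t0.Δ3 clk=1 u=1 v=1 y=1 x=0 n0=0 p=1 q=1 r=1 z=0
t0.Δ4 clk=1 u=1 v=1 y=1 x=1 n0=0 p=1 q=0 r=1 z=1
t0.Δ5 clk=1 u=1 v=1 y=0 x=0 n0=0 p=1 q=0 r=1 z=1
t0.Δ6 clk=1 u=1 v=1 y=1 x=0 n0=0 p=1 q=0 r=1 z=1
t1.Δ0 clk=1 u=1 v=1 y=1 x=0 n0=0 p=1 q=0 r=1 z=1
t1.Δ1 clk=0 u=1 v=1 y=1 x=0 n0=0 p=1 q=0 r=1 z=1
t2.Δ0 clk=0 u=1 v=1 y=1 x=0 n0=0 p=1 q=0 r=1 z=1
t2.Δ1 clk=1 u=1 v=1 y=1 x=0 n0=0 p=1 q=0 r=1 z=1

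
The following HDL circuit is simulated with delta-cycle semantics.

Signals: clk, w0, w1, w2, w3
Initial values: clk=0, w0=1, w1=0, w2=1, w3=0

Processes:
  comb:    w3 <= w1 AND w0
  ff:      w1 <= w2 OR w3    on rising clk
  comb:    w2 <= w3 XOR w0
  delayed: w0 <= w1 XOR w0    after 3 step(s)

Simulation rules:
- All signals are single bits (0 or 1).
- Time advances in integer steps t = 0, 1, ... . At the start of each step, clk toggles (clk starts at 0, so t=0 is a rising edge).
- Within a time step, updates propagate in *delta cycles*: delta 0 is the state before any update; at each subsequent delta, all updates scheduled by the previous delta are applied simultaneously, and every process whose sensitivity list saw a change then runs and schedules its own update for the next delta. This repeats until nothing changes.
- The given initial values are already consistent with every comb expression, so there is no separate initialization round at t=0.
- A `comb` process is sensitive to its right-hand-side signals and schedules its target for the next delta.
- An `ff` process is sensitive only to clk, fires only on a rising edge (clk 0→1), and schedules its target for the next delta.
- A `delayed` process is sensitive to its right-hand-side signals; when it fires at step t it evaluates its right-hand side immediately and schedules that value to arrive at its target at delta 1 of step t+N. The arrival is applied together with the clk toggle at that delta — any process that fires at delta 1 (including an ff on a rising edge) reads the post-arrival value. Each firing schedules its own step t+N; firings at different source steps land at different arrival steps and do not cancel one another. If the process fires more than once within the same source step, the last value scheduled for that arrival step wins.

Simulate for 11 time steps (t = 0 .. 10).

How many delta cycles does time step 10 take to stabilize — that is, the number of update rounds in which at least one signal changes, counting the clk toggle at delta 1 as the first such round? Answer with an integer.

2

t=0 Δ0: w0=1 w2=1 clk=0 w1=0 w3=0
  Δ1: clk:0→1
  Δ2: w1:0→1
  Δ3: w3:0→1
  Δ4: w2:1→0
  (4Δ to stable)
t=1 Δ0: w0=1 w2=0 clk=1 w1=1 w3=1
  Δ1: clk:1→0
  (1Δ to stable)
t=2 Δ0: w0=1 w2=0 clk=0 w1=1 w3=1
  Δ1: clk:0→1
  (1Δ to stable)
t=3 Δ0: w0=1 w2=0 clk=1 w1=1 w3=1
  Δ1: w0:1→0, clk:1→0
  Δ2: w2:0→1, w3:1→0
  Δ3: w2:1→0
  (3Δ to stable)
t=4 Δ0: w0=0 w2=0 clk=0 w1=1 w3=0
  Δ1: clk:0→1
  Δ2: w1:1→0
  (2Δ to stable)
t=5 Δ0: w0=0 w2=0 clk=1 w1=0 w3=0
  Δ1: clk:1→0
  (1Δ to stable)
t=6 Δ0: w0=0 w2=0 clk=0 w1=0 w3=0
  Δ1: w0:0→1, clk:0→1
  Δ2: w2:0→1
  (2Δ to stable)
t=7 Δ0: w0=1 w2=1 clk=1 w1=0 w3=0
  Δ1: w0:1→0, clk:1→0
  Δ2: w2:1→0
  (2Δ to stable)
t=8 Δ0: w0=0 w2=0 clk=0 w1=0 w3=0
  Δ1: clk:0→1
  (1Δ to stable)
t=9 Δ0: w0=0 w2=0 clk=1 w1=0 w3=0
  Δ1: w0:0→1, clk:1→0
  Δ2: w2:0→1
  (2Δ to stable)
t=10 Δ0: w0=1 w2=1 clk=0 w1=0 w3=0
  Δ1: w0:1→0, clk:0→1
  Δ2: w2:1→0, w1:0→1
  (2Δ to stable)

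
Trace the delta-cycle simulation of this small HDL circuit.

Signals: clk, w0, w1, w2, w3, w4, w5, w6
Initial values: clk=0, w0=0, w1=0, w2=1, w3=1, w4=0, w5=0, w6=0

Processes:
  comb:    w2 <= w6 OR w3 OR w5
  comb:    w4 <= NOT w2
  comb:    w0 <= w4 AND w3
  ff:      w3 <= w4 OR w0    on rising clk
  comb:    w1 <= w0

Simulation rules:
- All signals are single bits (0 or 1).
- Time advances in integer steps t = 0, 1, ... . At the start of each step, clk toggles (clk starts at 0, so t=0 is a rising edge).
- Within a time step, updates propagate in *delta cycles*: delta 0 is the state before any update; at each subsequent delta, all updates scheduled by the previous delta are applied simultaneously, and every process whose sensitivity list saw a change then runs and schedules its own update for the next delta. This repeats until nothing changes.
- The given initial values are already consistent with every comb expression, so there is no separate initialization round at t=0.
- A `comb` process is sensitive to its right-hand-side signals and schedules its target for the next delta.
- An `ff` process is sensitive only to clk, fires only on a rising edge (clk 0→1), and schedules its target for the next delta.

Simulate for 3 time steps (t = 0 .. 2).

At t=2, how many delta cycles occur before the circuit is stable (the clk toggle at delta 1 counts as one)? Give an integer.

6

t=0 Δ0: w0=0 clk=0 w1=0 w4=0 w5=0 w3=1 w2=1 w6=0
  Δ1: clk:0→1
  Δ2: w3:1→0
  Δ3: w2:1→0
  Δ4: w4:0→1
  (4Δ to stable)
t=1 Δ0: w0=0 clk=1 w1=0 w4=1 w5=0 w3=0 w2=0 w6=0
  Δ1: clk:1→0
  (1Δ to stable)
t=2 Δ0: w0=0 clk=0 w1=0 w4=1 w5=0 w3=0 w2=0 w6=0
  Δ1: clk:0→1
  Δ2: w3:0→1
  Δ3: w0:0→1, w2:0→1
  Δ4: w1:0→1, w4:1→0
  Δ5: w0:1→0
  Δ6: w1:1→0
  (6Δ to stable)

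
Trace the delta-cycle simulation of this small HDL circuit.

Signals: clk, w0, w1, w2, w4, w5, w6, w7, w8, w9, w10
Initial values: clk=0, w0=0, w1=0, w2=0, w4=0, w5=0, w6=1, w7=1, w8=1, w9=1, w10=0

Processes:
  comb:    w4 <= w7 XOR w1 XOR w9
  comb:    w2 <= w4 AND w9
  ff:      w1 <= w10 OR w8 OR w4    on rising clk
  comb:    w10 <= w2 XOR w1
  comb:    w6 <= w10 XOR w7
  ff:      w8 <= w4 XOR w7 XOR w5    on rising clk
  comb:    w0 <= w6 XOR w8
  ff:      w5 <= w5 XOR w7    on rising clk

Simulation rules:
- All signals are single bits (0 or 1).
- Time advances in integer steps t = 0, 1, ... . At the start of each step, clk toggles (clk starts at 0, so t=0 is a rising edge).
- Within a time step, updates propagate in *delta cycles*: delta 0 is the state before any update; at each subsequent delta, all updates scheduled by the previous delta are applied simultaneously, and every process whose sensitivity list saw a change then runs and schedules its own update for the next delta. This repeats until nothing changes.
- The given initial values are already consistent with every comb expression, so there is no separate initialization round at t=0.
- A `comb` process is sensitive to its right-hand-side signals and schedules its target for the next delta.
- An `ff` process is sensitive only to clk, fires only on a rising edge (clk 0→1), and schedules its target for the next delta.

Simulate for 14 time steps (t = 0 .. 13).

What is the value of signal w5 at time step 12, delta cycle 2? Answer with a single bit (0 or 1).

t=0 Δ0: w4=0 w6=1 w0=0 w1=0 w9=1 w7=1 w10=0 w5=0 clk=0 w2=0 w8=1
  Δ1: clk:0→1
  Δ2: w1:0→1, w5:0→1
  Δ3: w4:0→1, w10:0→1
  Δ4: w6:1→0, w2:0→1
  Δ5: w0:0→1, w10:1→0
  Δ6: w6:0→1
  Δ7: w0:1→0
  (7Δ to stable)
t=1 Δ0: w4=1 w6=1 w0=0 w1=1 w9=1 w7=1 w10=0 w5=1 clk=1 w2=1 w8=1
  Δ1: clk:1→0
  (1Δ to stable)
t=2 Δ0: w4=1 w6=1 w0=0 w1=1 w9=1 w7=1 w10=0 w5=1 clk=0 w2=1 w8=1
  Δ1: clk:0→1
  Δ2: w5:1→0
  (2Δ to stable)
t=3 Δ0: w4=1 w6=1 w0=0 w1=1 w9=1 w7=1 w10=0 w5=0 clk=1 w2=1 w8=1
  Δ1: clk:1→0
  (1Δ to stable)
t=4 Δ0: w4=1 w6=1 w0=0 w1=1 w9=1 w7=1 w10=0 w5=0 clk=0 w2=1 w8=1
  Δ1: clk:0→1
  Δ2: w5:0→1, w8:1→0
  Δ3: w0:0→1
  (3Δ to stable)
t=5 Δ0: w4=1 w6=1 w0=1 w1=1 w9=1 w7=1 w10=0 w5=1 clk=1 w2=1 w8=0
  Δ1: clk:1→0
  (1Δ to stable)
t=6 Δ0: w4=1 w6=1 w0=1 w1=1 w9=1 w7=1 w10=0 w5=1 clk=0 w2=1 w8=0
  Δ1: clk:0→1
  Δ2: w5:1→0, w8:0→1
  Δ3: w0:1→0
  (3Δ to stable)
t=7 Δ0: w4=1 w6=1 w0=0 w1=1 w9=1 w7=1 w10=0 w5=0 clk=1 w2=1 w8=1
  Δ1: clk:1→0
  (1Δ to stable)
t=8 Δ0: w4=1 w6=1 w0=0 w1=1 w9=1 w7=1 w10=0 w5=0 clk=0 w2=1 w8=1
  Δ1: clk:0→1
  Δ2: w5:0→1, w8:1→0
  Δ3: w0:0→1
  (3Δ to stable)
t=9 Δ0: w4=1 w6=1 w0=1 w1=1 w9=1 w7=1 w10=0 w5=1 clk=1 w2=1 w8=0
  Δ1: clk:1→0
  (1Δ to stable)
t=10 Δ0: w4=1 w6=1 w0=1 w1=1 w9=1 w7=1 w10=0 w5=1 clk=0 w2=1 w8=0
  Δ1: clk:0→1
  Δ2: w5:1→0, w8:0→1
  Δ3: w0:1→0
  (3Δ to stable)
t=11 Δ0: w4=1 w6=1 w0=0 w1=1 w9=1 w7=1 w10=0 w5=0 clk=1 w2=1 w8=1
  Δ1: clk:1→0
  (1Δ to stable)
t=12 Δ0: w4=1 w6=1 w0=0 w1=1 w9=1 w7=1 w10=0 w5=0 clk=0 w2=1 w8=1
  Δ1: clk:0→1
  Δ2: w5:0→1, w8:1→0
  Δ3: w0:0→1
  (3Δ to stable)
t=13 Δ0: w4=1 w6=1 w0=1 w1=1 w9=1 w7=1 w10=0 w5=1 clk=1 w2=1 w8=0
  Δ1: clk:1→0
  (1Δ to stable)

1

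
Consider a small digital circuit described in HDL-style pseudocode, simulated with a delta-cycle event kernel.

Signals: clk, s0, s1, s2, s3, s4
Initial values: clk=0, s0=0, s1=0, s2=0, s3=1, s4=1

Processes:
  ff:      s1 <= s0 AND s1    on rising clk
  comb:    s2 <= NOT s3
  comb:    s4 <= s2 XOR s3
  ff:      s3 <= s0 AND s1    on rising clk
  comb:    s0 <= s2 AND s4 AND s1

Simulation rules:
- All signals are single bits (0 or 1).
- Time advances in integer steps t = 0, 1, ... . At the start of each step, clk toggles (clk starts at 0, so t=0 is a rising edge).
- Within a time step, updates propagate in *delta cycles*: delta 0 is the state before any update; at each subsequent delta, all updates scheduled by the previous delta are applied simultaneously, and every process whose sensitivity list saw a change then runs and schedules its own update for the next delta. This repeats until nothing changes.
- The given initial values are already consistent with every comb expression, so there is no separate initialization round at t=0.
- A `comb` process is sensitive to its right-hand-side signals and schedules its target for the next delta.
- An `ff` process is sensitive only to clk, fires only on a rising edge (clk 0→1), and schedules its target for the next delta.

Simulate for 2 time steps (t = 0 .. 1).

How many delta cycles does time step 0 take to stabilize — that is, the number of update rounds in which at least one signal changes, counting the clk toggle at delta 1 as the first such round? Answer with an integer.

[bits: s4,s2,s3,s1,s0,clk]
t=0: Δ0=101000 Δ1=101001 Δ2=100001 Δ3=010001 Δ4=110001 | 4Δ
t=1: Δ0=110001 Δ1=110000 | 1Δ

4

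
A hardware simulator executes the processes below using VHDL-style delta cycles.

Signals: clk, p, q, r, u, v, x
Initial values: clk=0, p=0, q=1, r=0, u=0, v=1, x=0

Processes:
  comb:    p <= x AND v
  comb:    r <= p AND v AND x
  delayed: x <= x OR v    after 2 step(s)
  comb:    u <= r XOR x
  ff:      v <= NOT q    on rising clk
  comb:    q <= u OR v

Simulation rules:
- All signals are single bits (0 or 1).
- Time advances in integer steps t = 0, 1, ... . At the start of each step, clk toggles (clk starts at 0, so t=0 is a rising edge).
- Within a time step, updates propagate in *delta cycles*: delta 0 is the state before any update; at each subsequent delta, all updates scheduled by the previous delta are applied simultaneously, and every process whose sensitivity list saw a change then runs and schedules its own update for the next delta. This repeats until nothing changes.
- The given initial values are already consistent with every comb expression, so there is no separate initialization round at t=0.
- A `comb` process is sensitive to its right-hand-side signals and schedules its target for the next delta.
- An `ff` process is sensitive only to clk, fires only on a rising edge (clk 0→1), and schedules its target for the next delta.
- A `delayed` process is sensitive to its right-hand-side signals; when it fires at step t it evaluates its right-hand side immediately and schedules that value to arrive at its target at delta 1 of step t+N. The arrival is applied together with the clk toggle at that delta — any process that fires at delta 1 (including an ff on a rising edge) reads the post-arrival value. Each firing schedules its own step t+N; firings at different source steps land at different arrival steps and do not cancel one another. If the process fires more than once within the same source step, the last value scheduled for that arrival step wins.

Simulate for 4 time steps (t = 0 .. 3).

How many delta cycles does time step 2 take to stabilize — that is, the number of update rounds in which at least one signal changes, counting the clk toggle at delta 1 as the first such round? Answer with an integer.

[bits: r,p,q,clk,v,x,u]
t=0: Δ0=0010100 Δ1=0011100 Δ2=0011000 Δ3=0001000 | 3Δ
t=1: Δ0=0001000 Δ1=0000000 | 1Δ
t=2: Δ0=0000000 Δ1=0001000 Δ2=0001100 Δ3=0011100 | 3Δ
t=3: Δ0=0011100 Δ1=0010100 | 1Δ

3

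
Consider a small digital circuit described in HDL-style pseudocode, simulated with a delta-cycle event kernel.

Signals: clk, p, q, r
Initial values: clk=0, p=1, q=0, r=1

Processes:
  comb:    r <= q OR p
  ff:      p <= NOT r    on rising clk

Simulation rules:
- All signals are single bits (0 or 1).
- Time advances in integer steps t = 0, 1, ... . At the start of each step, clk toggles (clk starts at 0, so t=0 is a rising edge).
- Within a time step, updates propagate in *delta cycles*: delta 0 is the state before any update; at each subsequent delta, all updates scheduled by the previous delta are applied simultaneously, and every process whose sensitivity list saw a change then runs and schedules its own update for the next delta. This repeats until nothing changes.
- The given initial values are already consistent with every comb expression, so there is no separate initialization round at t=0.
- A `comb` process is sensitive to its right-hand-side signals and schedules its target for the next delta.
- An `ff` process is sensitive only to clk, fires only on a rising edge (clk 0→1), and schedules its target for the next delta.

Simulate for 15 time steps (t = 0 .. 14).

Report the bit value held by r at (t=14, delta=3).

t0.Δ0 p=1 q=0 clk=0 r=1
t0.Δ1 p=1 q=0 clk=1 r=1
t0.Δ2 p=0 q=0 clk=1 r=1
t0.Δ3 p=0 q=0 clk=1 r=0
t1.Δ0 p=0 q=0 clk=1 r=0
t1.Δ1 p=0 q=0 clk=0 r=0
t2.Δ0 p=0 q=0 clk=0 r=0
t2.Δ1 p=0 q=0 clk=1 r=0
t2.Δ2 p=1 q=0 clk=1 r=0
t2.Δ3 p=1 q=0 clk=1 r=1
t3.Δ0 p=1 q=0 clk=1 r=1
t3.Δ1 p=1 q=0 clk=0 r=1
t4.Δ0 p=1 q=0 clk=0 r=1
t4.Δ1 p=1 q=0 clk=1 r=1
t4.Δ2 p=0 q=0 clk=1 r=1
t4.Δ3 p=0 q=0 clk=1 r=0
t5.Δ0 p=0 q=0 clk=1 r=0
t5.Δ1 p=0 q=0 clk=0 r=0
t6.Δ0 p=0 q=0 clk=0 r=0
t6.Δ1 p=0 q=0 clk=1 r=0
t6.Δ2 p=1 q=0 clk=1 r=0
t6.Δ3 p=1 q=0 clk=1 r=1
t7.Δ0 p=1 q=0 clk=1 r=1
t7.Δ1 p=1 q=0 clk=0 r=1
t8.Δ0 p=1 q=0 clk=0 r=1
t8.Δ1 p=1 q=0 clk=1 r=1
t8.Δ2 p=0 q=0 clk=1 r=1
t8.Δ3 p=0 q=0 clk=1 r=0
t9.Δ0 p=0 q=0 clk=1 r=0
t9.Δ1 p=0 q=0 clk=0 r=0
t10.Δ0 p=0 q=0 clk=0 r=0
t10.Δ1 p=0 q=0 clk=1 r=0
t10.Δ2 p=1 q=0 clk=1 r=0
t10.Δ3 p=1 q=0 clk=1 r=1
t11.Δ0 p=1 q=0 clk=1 r=1
t11.Δ1 p=1 q=0 clk=0 r=1
t12.Δ0 p=1 q=0 clk=0 r=1
t12.Δ1 p=1 q=0 clk=1 r=1
t12.Δ2 p=0 q=0 clk=1 r=1
t12.Δ3 p=0 q=0 clk=1 r=0
t13.Δ0 p=0 q=0 clk=1 r=0
t13.Δ1 p=0 q=0 clk=0 r=0
t14.Δ0 p=0 q=0 clk=0 r=0
t14.Δ1 p=0 q=0 clk=1 r=0
t14.Δ2 p=1 q=0 clk=1 r=0
t14.Δ3 p=1 q=0 clk=1 r=1

1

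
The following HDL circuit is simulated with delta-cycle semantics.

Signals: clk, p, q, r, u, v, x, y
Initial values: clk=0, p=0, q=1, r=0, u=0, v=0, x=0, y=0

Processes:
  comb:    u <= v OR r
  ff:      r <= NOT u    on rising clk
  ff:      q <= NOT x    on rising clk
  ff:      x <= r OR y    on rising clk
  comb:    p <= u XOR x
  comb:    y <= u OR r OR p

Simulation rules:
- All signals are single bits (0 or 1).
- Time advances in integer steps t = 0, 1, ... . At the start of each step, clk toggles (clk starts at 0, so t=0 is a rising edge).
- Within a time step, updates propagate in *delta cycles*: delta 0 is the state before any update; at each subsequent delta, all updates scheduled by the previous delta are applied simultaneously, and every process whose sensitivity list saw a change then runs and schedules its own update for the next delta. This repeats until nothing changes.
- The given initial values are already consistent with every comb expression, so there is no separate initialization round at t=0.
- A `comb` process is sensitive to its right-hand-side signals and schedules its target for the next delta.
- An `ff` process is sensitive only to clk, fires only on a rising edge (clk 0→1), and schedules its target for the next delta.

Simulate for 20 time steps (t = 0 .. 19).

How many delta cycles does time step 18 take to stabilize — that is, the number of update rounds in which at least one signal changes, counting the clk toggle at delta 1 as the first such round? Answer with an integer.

t0.Δ0 x=0 clk=0 q=1 r=0 u=0 p=0 y=0 v=0
t0.Δ1 x=0 clk=1 q=1 r=0 u=0 p=0 y=0 v=0
t0.Δ2 x=0 clk=1 q=1 r=1 u=0 p=0 y=0 v=0
t0.Δ3 x=0 clk=1 q=1 r=1 u=1 p=0 y=1 v=0
t0.Δ4 x=0 clk=1 q=1 r=1 u=1 p=1 y=1 v=0
t1.Δ0 x=0 clk=1 q=1 r=1 u=1 p=1 y=1 v=0
t1.Δ1 x=0 clk=0 q=1 r=1 u=1 p=1 y=1 v=0
t2.Δ0 x=0 clk=0 q=1 r=1 u=1 p=1 y=1 v=0
t2.Δ1 x=0 clk=1 q=1 r=1 u=1 p=1 y=1 v=0
t2.Δ2 x=1 clk=1 q=1 r=0 u=1 p=1 y=1 v=0
t2.Δ3 x=1 clk=1 q=1 r=0 u=0 p=0 y=1 v=0
t2.Δ4 x=1 clk=1 q=1 r=0 u=0 p=1 y=0 v=0
t2.Δ5 x=1 clk=1 q=1 r=0 u=0 p=1 y=1 v=0
t3.Δ0 x=1 clk=1 q=1 r=0 u=0 p=1 y=1 v=0
t3.Δ1 x=1 clk=0 q=1 r=0 u=0 p=1 y=1 v=0
t4.Δ0 x=1 clk=0 q=1 r=0 u=0 p=1 y=1 v=0
t4.Δ1 x=1 clk=1 q=1 r=0 u=0 p=1 y=1 v=0
t4.Δ2 x=1 clk=1 q=0 r=1 u=0 p=1 y=1 v=0
t4.Δ3 x=1 clk=1 q=0 r=1 u=1 p=1 y=1 v=0
t4.Δ4 x=1 clk=1 q=0 r=1 u=1 p=0 y=1 v=0
t5.Δ0 x=1 clk=1 q=0 r=1 u=1 p=0 y=1 v=0
t5.Δ1 x=1 clk=0 q=0 r=1 u=1 p=0 y=1 v=0
t6.Δ0 x=1 clk=0 q=0 r=1 u=1 p=0 y=1 v=0
t6.Δ1 x=1 clk=1 q=0 r=1 u=1 p=0 y=1 v=0
t6.Δ2 x=1 clk=1 q=0 r=0 u=1 p=0 y=1 v=0
t6.Δ3 x=1 clk=1 q=0 r=0 u=0 p=0 y=1 v=0
t6.Δ4 x=1 clk=1 q=0 r=0 u=0 p=1 y=0 v=0
t6.Δ5 x=1 clk=1 q=0 r=0 u=0 p=1 y=1 v=0
t7.Δ0 x=1 clk=1 q=0 r=0 u=0 p=1 y=1 v=0
t7.Δ1 x=1 clk=0 q=0 r=0 u=0 p=1 y=1 v=0
t8.Δ0 x=1 clk=0 q=0 r=0 u=0 p=1 y=1 v=0
t8.Δ1 x=1 clk=1 q=0 r=0 u=0 p=1 y=1 v=0
t8.Δ2 x=1 clk=1 q=0 r=1 u=0 p=1 y=1 v=0
t8.Δ3 x=1 clk=1 q=0 r=1 u=1 p=1 y=1 v=0
t8.Δ4 x=1 clk=1 q=0 r=1 u=1 p=0 y=1 v=0
t9.Δ0 x=1 clk=1 q=0 r=1 u=1 p=0 y=1 v=0
t9.Δ1 x=1 clk=0 q=0 r=1 u=1 p=0 y=1 v=0
t10.Δ0 x=1 clk=0 q=0 r=1 u=1 p=0 y=1 v=0
t10.Δ1 x=1 clk=1 q=0 r=1 u=1 p=0 y=1 v=0
t10.Δ2 x=1 clk=1 q=0 r=0 u=1 p=0 y=1 v=0
t10.Δ3 x=1 clk=1 q=0 r=0 u=0 p=0 y=1 v=0
t10.Δ4 x=1 clk=1 q=0 r=0 u=0 p=1 y=0 v=0
t10.Δ5 x=1 clk=1 q=0 r=0 u=0 p=1 y=1 v=0
t11.Δ0 x=1 clk=1 q=0 r=0 u=0 p=1 y=1 v=0
t11.Δ1 x=1 clk=0 q=0 r=0 u=0 p=1 y=1 v=0
t12.Δ0 x=1 clk=0 q=0 r=0 u=0 p=1 y=1 v=0
t12.Δ1 x=1 clk=1 q=0 r=0 u=0 p=1 y=1 v=0
t12.Δ2 x=1 clk=1 q=0 r=1 u=0 p=1 y=1 v=0
t12.Δ3 x=1 clk=1 q=0 r=1 u=1 p=1 y=1 v=0
t12.Δ4 x=1 clk=1 q=0 r=1 u=1 p=0 y=1 v=0
t13.Δ0 x=1 clk=1 q=0 r=1 u=1 p=0 y=1 v=0
t13.Δ1 x=1 clk=0 q=0 r=1 u=1 p=0 y=1 v=0
t14.Δ0 x=1 clk=0 q=0 r=1 u=1 p=0 y=1 v=0
t14.Δ1 x=1 clk=1 q=0 r=1 u=1 p=0 y=1 v=0
t14.Δ2 x=1 clk=1 q=0 r=0 u=1 p=0 y=1 v=0
t14.Δ3 x=1 clk=1 q=0 r=0 u=0 p=0 y=1 v=0
t14.Δ4 x=1 clk=1 q=0 r=0 u=0 p=1 y=0 v=0
t14.Δ5 x=1 clk=1 q=0 r=0 u=0 p=1 y=1 v=0
t15.Δ0 x=1 clk=1 q=0 r=0 u=0 p=1 y=1 v=0
t15.Δ1 x=1 clk=0 q=0 r=0 u=0 p=1 y=1 v=0
t16.Δ0 x=1 clk=0 q=0 r=0 u=0 p=1 y=1 v=0
t16.Δ1 x=1 clk=1 q=0 r=0 u=0 p=1 y=1 v=0
t16.Δ2 x=1 clk=1 q=0 r=1 u=0 p=1 y=1 v=0
t16.Δ3 x=1 clk=1 q=0 r=1 u=1 p=1 y=1 v=0
t16.Δ4 x=1 clk=1 q=0 r=1 u=1 p=0 y=1 v=0
t17.Δ0 x=1 clk=1 q=0 r=1 u=1 p=0 y=1 v=0
t17.Δ1 x=1 clk=0 q=0 r=1 u=1 p=0 y=1 v=0
t18.Δ0 x=1 clk=0 q=0 r=1 u=1 p=0 y=1 v=0
t18.Δ1 x=1 clk=1 q=0 r=1 u=1 p=0 y=1 v=0
t18.Δ2 x=1 clk=1 q=0 r=0 u=1 p=0 y=1 v=0
t18.Δ3 x=1 clk=1 q=0 r=0 u=0 p=0 y=1 v=0
t18.Δ4 x=1 clk=1 q=0 r=0 u=0 p=1 y=0 v=0
t18.Δ5 x=1 clk=1 q=0 r=0 u=0 p=1 y=1 v=0
t19.Δ0 x=1 clk=1 q=0 r=0 u=0 p=1 y=1 v=0
t19.Δ1 x=1 clk=0 q=0 r=0 u=0 p=1 y=1 v=0

5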